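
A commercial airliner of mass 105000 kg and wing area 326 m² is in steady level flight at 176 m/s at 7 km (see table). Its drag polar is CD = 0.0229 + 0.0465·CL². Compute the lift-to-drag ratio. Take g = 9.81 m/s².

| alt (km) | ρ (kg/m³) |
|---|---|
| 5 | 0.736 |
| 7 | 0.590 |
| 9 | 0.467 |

At 7 km, from the table: ρ = 0.590 kg/m³.
Weight W = mg = 105000 × 9.81 = 1.03×10^6 N; in level flight L = W.
Dynamic pressure q = 0.5 × 0.59 × 176² = 9138 Pa.
Required CL = L/(qS) = 1.03×10^6/(9138·326) = 0.3458.
CD = 0.0229 + 0.0465 × 0.3458² = 0.02846.
L/D = CL/CD = 0.3458 / 0.02846 = 12.1

L/D = 12.1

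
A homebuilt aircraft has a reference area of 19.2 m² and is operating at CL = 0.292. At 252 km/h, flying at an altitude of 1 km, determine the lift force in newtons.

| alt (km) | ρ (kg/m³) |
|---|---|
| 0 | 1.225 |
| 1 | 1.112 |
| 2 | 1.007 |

L = 15300 N

At 1 km, from the table: ρ = 1.112 kg/m³.
Convert speed: v = 252 km/h ÷ 3.6 = 70 m/s.
Dynamic pressure q = ½ρv² = ½ × 1.112 × 70² = 2724 Pa.
L = q·S·CL = 2724 × 19.2 × 0.292 = 15300 N ≈ 15.3 kN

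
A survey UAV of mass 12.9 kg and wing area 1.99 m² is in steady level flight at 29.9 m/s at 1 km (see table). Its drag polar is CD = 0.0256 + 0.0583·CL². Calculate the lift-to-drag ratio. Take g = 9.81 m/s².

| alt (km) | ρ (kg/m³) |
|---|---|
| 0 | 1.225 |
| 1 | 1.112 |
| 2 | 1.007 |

L/D = 4.82

At 1 km, from the table: ρ = 1.112 kg/m³.
Weight W = mg = 12.9 × 9.81 = 126.55 N; in level flight L = W.
Dynamic pressure q = 0.5 × 1.112 × 29.9² = 497.1 Pa.
Required CL = L/(qS) = 126.55/(497.1·1.99) = 0.1279.
CD = 0.0256 + 0.0583 × 0.1279² = 0.02655.
L/D = CL/CD = 0.1279 / 0.02655 = 4.82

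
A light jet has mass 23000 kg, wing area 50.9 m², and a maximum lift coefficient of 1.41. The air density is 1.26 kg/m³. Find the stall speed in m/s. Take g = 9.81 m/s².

V_stall = 70.6 m/s

Weight W = mg = 23000 × 9.81 = 2.256×10^5 N.
V_stall = √(2W/(ρ·S·CL,max)) = √(2 × 2.256×10^5 / (1.26 × 50.9 × 1.41))
V_stall = √4990 = 70.6 m/s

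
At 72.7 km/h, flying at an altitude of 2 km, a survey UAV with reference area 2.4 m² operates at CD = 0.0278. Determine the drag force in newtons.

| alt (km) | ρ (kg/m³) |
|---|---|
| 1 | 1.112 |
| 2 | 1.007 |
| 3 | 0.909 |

At 2 km, from the table: ρ = 1.007 kg/m³.
Convert speed: v = 72.7 km/h ÷ 3.6 = 20.19 m/s.
Dynamic pressure q = ½ρv² = ½ × 1.007 × 20.19² = 205.3 Pa.
D = q·S·CD = 205.3 × 2.4 × 0.0278 = 13.7 N

D = 13.7 N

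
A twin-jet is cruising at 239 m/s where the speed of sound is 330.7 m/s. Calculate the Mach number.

M = v/a = 239 / 330.7 = 0.723

M = 0.723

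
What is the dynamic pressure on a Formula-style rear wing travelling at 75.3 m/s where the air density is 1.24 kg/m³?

q = ½ρv² = ½ × 1.24 × 75.3² = 3520 Pa

q = 3520 Pa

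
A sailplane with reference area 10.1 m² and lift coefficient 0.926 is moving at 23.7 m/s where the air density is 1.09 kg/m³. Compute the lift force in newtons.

L = ½ρv²S·CL = ½ × 1.09 × 23.7² × 10.1 × 0.926 = 2860 N

L = 2860 N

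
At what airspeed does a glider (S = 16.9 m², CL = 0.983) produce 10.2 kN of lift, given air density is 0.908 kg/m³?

L = ½ρv²S·CL ⇒ v = √(2L/(ρ·S·CL))
v = √(2 × 10200 / (0.908 × 16.9 × 0.983)) = √1352 = 36.8 m/s

v = 36.8 m/s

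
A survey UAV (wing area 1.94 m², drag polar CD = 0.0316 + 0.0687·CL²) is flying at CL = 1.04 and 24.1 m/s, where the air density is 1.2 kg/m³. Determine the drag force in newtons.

CD = 0.0316 + 0.0687 × 1.04² = 0.1059
D = ½ρv²S·CD = ½ × 1.2 × 24.1² × 1.94 × 0.1059 = 71.6 N

D = 71.6 N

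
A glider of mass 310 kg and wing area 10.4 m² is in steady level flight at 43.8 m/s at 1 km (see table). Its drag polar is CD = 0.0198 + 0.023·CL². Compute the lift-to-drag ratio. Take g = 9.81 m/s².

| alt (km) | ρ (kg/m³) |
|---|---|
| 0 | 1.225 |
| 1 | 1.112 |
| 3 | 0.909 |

L/D = 12.7

At 1 km, from the table: ρ = 1.112 kg/m³.
Weight W = mg = 310 × 9.81 = 3041.1 N; in level flight L = W.
Dynamic pressure q = 0.5 × 1.112 × 43.8² = 1067 Pa.
Required CL = L/(qS) = 3041.1/(1067·10.4) = 0.2741.
CD = 0.0198 + 0.023 × 0.2741² = 0.02153.
L/D = CL/CD = 0.2741 / 0.02153 = 12.7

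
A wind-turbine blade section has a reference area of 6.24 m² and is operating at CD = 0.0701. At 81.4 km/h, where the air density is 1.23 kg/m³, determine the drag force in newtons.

Convert speed: v = 81.4 km/h ÷ 3.6 = 22.61 m/s.
Dynamic pressure q = ½ρv² = ½ × 1.23 × 22.61² = 314.4 Pa.
D = q·S·CD = 314.4 × 6.24 × 0.0701 = 138 N

D = 138 N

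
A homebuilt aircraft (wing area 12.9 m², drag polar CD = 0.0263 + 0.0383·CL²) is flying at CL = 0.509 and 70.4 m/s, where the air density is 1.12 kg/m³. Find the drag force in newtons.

CD = 0.0263 + 0.0383 × 0.509² = 0.03622
D = ½ρv²S·CD = ½ × 1.12 × 70.4² × 12.9 × 0.03622 = 1300 N

D = 1300 N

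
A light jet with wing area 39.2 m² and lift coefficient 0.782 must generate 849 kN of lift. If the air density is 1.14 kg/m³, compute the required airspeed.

L = ½ρv²S·CL ⇒ v = √(2L/(ρ·S·CL))
v = √(2 × 8.49×10^5 / (1.14 × 39.2 × 0.782)) = √48590 = 220 m/s

v = 220 m/s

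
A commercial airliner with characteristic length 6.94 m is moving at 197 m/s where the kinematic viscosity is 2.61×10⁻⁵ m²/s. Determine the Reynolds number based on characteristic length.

Re = v·c/ν = 197 × 6.94 / (2.61×10⁻⁵) = 5.24×10^7

Re = 5.24×10^7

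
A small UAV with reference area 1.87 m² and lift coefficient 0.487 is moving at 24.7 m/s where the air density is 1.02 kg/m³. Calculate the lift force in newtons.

Dynamic pressure q = ½ρv² = ½ × 1.02 × 24.7² = 311.1 Pa.
L = q·S·CL = 311.1 × 1.87 × 0.487 = 283 N

L = 283 N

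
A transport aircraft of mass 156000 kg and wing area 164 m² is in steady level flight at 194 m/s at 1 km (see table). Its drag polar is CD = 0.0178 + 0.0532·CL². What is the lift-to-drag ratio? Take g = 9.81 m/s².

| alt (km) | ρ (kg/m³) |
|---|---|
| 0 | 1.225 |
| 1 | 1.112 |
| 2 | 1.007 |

L/D = 15.7

At 1 km, from the table: ρ = 1.112 kg/m³.
Level flight ⇒ L = W = m·g = 156000 × 9.81 = 1.5304×10^6 N.
q = ½ρv² = ½ × 1.112 × 194² = 20930 Pa.
CL = 2W/(ρv²S) = 2×1.5304×10^6/(1.112×194²×164) = 0.4459.
CD = 0.0178 + 0.0532 × 0.4459² = 0.02838.
L/D = CL/CD = 0.4459 / 0.02838 = 15.7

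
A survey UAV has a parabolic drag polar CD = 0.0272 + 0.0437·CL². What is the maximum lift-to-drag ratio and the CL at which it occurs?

(L/D)max = 14.5, at CL = 0.789

For CD = CD0 + K·CL², (L/D)max occurs at CL* = √(CD0/K) and equals 1/(2√(K·CD0)).
(L/D)max = 1/(2√(0.0437 × 0.0272)) = 1/(2 × 0.03448) = 14.5
CL* = √(0.0272/0.0437) = 0.789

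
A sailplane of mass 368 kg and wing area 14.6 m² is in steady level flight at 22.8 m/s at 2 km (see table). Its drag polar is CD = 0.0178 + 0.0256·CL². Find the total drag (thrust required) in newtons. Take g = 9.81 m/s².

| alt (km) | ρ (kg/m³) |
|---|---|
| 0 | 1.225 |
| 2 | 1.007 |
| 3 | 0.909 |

At 2 km, from the table: ρ = 1.007 kg/m³.
Weight W = mg = 368 × 9.81 = 3610.1 N; in level flight L = W.
Dynamic pressure q = 0.5 × 1.007 × 22.8² = 261.7 Pa.
Required CL = L/(qS) = 3610.1/(261.7·14.6) = 0.9447.
CD = 0.0178 + 0.0256 × 0.9447² = 0.04065.
D = q·S·CD = 261.7 × 14.6 × 0.04065 = 155.3 N

D = 155 N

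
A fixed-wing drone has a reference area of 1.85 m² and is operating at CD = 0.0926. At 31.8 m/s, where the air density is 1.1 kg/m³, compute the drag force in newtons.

D = 95.3 N

D = ½ρv²S·CD = ½ × 1.1 × 31.8² × 1.85 × 0.0926 = 95.3 N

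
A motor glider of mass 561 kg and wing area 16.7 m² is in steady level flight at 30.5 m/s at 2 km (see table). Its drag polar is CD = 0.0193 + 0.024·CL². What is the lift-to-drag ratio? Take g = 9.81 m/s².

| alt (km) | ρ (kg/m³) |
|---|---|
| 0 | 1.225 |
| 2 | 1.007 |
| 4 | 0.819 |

At 2 km, from the table: ρ = 1.007 kg/m³.
Weight W = mg = 561 × 9.81 = 5503.4 N; in level flight L = W.
Dynamic pressure q = 0.5 × 1.007 × 30.5² = 468.4 Pa.
CL = 2W/(ρv²S) = 2×5503.4/(1.007×30.5²×16.7) = 0.7036.
CD = 0.0193 + 0.024 × 0.7036² = 0.03118.
L/D = CL/CD = 0.7036 / 0.03118 = 22.6

L/D = 22.6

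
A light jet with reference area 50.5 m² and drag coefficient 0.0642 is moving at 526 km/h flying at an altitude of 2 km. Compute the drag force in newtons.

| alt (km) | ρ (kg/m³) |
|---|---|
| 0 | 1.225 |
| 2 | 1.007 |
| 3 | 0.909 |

D = 34800 N

At 2 km, from the table: ρ = 1.007 kg/m³.
Convert speed: v = 526 km/h ÷ 3.6 = 146.1 m/s.
Dynamic pressure q = ½ρv² = ½ × 1.007 × 146.1² = 10750 Pa.
D = q·S·CD = 10750 × 50.5 × 0.0642 = 34800 N ≈ 34.8 kN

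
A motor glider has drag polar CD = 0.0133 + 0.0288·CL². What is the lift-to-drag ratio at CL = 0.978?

L/D = 23.9

CD = 0.0133 + 0.0288 × 0.978² = 0.04085
L/D = CL/CD = 0.978 / 0.04085 = 23.9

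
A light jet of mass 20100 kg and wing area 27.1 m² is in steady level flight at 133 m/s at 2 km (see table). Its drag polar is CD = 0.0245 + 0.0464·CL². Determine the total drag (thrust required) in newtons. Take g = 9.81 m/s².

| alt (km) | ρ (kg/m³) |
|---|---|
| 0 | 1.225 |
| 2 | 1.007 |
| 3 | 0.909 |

D = 13400 N

At 2 km, from the table: ρ = 1.007 kg/m³.
Level flight ⇒ L = W = m·g = 20100 × 9.81 = 1.9718×10^5 N.
q = ½ρv² = ½ × 1.007 × 133² = 8906 Pa.
CL = W/(q·S) = 1.9718×10^5 / (8906 × 27.1) = 0.8169.
CD = 0.0245 + 0.0464 × 0.8169² = 0.05547.
D = q·S·CD = 8906 × 27.1 × 0.05547 = 13390 N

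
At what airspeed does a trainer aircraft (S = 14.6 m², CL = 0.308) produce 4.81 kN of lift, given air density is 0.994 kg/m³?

v = 46.4 m/s

L = ½ρv²S·CL ⇒ v = √(2L/(ρ·S·CL))
v = √(2 × 4810 / (0.994 × 14.6 × 0.308)) = √2152 = 46.4 m/s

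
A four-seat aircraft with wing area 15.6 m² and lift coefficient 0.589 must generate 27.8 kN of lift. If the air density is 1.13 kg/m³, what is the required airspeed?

L = ½ρv²S·CL ⇒ v = √(2L/(ρ·S·CL))
v = √(2 × 27800 / (1.13 × 15.6 × 0.589)) = √5355 = 73.2 m/s

v = 73.2 m/s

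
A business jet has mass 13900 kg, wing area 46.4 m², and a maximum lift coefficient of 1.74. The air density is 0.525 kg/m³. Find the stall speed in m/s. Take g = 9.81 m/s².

Stall occurs when L = W at CL,max. W = mg = 13900 × 9.81 = 1.364×10^5 N.
From L = ½ρV²S·CL,max = W: V_stall = √(2W/(ρSCL,max)) = √(2·1.364×10^5/(0.525·46.4·1.74))
V_stall = √6434 = 80.2 m/s

V_stall = 80.2 m/s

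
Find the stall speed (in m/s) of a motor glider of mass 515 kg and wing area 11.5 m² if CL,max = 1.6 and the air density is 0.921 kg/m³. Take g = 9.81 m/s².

Weight W = mg = 515 × 9.81 = 5052 N.
V_stall = √(2W/(ρ·S·CL,max)) = √(2 × 5052 / (0.921 × 11.5 × 1.6))
V_stall = √596.3 = 24.4 m/s

V_stall = 24.4 m/s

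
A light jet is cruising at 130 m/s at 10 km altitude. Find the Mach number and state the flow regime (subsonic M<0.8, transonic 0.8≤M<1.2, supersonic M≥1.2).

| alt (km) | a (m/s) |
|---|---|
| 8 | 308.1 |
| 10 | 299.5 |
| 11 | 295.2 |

M = 0.434 (subsonic)

At 10 km, from the table: a = 299.5 m/s.
M = v/a = 130 / 299.5 = 0.434
M = 0.434 → subsonic.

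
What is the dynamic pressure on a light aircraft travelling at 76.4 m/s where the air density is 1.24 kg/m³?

q = ½ρv² = ½ × 1.24 × 76.4² = 3620 Pa

q = 3620 Pa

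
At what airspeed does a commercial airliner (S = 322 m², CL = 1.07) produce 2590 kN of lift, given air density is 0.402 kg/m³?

L = ½ρv²S·CL ⇒ v = √(2L/(ρ·S·CL))
v = √(2 × 2.59×10^6 / (0.402 × 322 × 1.07)) = √37400 = 193 m/s

v = 193 m/s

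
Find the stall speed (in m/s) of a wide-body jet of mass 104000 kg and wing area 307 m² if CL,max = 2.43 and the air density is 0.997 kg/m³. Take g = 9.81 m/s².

V_stall = 52.4 m/s

Stall occurs when L = W at CL,max. W = mg = 104000 × 9.81 = 1.02×10^6 N.
From L = ½ρV²S·CL,max = W: V_stall = √(2W/(ρSCL,max)) = √(2·1.02×10^6/(0.997·307·2.43))
V_stall = √2743 = 52.4 m/s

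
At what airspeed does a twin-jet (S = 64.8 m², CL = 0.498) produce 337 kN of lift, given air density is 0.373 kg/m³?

L = ½ρv²S·CL ⇒ v = √(2L/(ρ·S·CL))
v = √(2 × 3.37×10^5 / (0.373 × 64.8 × 0.498)) = √55990 = 237 m/s

v = 237 m/s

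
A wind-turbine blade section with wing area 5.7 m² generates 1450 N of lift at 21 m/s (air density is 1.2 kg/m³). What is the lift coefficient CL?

CL = 0.961

From L = ½ρv²S·CL, rearranging gives CL = 2L/(ρv²S).
CL = 2 × 1450 / (1.2 × 21² × 5.7) = 0.961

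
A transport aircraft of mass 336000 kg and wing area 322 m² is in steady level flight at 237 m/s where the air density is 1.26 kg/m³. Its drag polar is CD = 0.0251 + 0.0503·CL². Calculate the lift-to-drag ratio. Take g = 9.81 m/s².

In steady level flight, lift balances weight: W = mg = 336000 × 9.81 = 3.2962×10^6 N.
Dynamic pressure q = 0.5 × 1.26 × 237² = 35390 Pa.
Required CL = L/(qS) = 3.2962×10^6/(35390·322) = 0.2893.
CD = 0.0251 + 0.0503 × 0.2893² = 0.02931.
L/D = CL/CD = 0.2893 / 0.02931 = 9.87

L/D = 9.87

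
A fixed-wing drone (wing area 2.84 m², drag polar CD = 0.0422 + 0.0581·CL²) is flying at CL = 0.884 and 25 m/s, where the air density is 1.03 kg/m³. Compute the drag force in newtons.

CD = 0.0422 + 0.0581 × 0.884² = 0.0876
D = ½ρv²S·CD = ½ × 1.03 × 25² × 2.84 × 0.0876 = 80.1 N

D = 80.1 N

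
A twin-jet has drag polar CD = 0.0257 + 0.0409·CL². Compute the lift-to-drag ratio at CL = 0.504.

L/D = 14

CD = 0.0257 + 0.0409 × 0.504² = 0.03609
L/D = CL/CD = 0.504 / 0.03609 = 14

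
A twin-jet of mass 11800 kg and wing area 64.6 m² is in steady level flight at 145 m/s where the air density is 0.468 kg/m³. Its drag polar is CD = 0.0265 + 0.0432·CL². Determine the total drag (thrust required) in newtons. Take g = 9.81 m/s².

Level flight ⇒ L = W = m·g = 11800 × 9.81 = 1.1576×10^5 N.
q = ½ρv² = ½ × 0.468 × 145² = 4920 Pa.
CL = 2W/(ρv²S) = 2×1.1576×10^5/(0.468×145²×64.6) = 0.3642.
CD = 0.0265 + 0.0432 × 0.3642² = 0.03223.
D = q·S·CD = 4920 × 64.6 × 0.03223 = 10240 N

D = 10200 N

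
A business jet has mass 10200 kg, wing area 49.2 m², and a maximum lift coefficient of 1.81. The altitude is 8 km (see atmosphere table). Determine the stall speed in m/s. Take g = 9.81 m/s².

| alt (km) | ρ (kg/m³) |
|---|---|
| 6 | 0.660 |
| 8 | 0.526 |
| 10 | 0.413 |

V_stall = 65.4 m/s

At 8 km, from the table: ρ = 0.526 kg/m³.
Weight W = mg = 10200 × 9.81 = 1.001×10^5 N.
From L = ½ρV²S·CL,max = W: V_stall = √(2W/(ρSCL,max)) = √(2·1.001×10^5/(0.526·49.2·1.81))
V_stall = √4272 = 65.4 m/s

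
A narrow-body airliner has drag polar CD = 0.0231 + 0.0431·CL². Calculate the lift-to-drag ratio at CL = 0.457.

CD = 0.0231 + 0.0431 × 0.457² = 0.0321
L/D = CL/CD = 0.457 / 0.0321 = 14.2

L/D = 14.2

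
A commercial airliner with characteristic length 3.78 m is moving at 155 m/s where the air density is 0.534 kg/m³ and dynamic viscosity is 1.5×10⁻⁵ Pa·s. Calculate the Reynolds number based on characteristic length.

Re = 2.09×10^7

Re = ρ·v·c/μ = 0.534 × 155 × 3.78 / (1.5×10⁻⁵) = 2.09×10^7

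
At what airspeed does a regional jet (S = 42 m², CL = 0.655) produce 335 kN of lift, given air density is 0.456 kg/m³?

v = 231 m/s

L = ½ρv²S·CL ⇒ v = √(2L/(ρ·S·CL))
v = √(2 × 3.35×10^5 / (0.456 × 42 × 0.655)) = √53410 = 231 m/s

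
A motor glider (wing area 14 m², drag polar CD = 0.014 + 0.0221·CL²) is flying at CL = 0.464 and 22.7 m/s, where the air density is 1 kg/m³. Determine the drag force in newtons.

D = 67.7 N

CD = 0.014 + 0.0221 × 0.464² = 0.01876
D = ½ρv²S·CD = ½ × 1 × 22.7² × 14 × 0.01876 = 67.7 N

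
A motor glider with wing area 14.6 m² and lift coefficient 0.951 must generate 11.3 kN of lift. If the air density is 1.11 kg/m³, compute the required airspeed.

L = ½ρv²S·CL ⇒ v = √(2L/(ρ·S·CL))
v = √(2 × 11300 / (1.11 × 14.6 × 0.951)) = √1466 = 38.3 m/s

v = 38.3 m/s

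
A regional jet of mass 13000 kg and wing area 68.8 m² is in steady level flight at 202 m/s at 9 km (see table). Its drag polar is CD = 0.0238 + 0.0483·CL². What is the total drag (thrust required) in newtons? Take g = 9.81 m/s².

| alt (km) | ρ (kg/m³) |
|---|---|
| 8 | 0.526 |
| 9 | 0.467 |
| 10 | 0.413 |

D = 16800 N

At 9 km, from the table: ρ = 0.467 kg/m³.
Weight W = mg = 13000 × 9.81 = 1.2753×10^5 N; in level flight L = W.
Dynamic pressure q = 0.5 × 0.467 × 202² = 9528 Pa.
CL = W/(q·S) = 1.2753×10^5 / (9528 × 68.8) = 0.1946.
CD = 0.0238 + 0.0483 × 0.1946² = 0.02563.
D = q·S·CD = 9528 × 68.8 × 0.02563 = 16800 N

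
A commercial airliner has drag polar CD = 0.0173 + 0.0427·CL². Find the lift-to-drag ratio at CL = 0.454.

L/D = 17.4

CD = 0.0173 + 0.0427 × 0.454² = 0.0261
L/D = CL/CD = 0.454 / 0.0261 = 17.4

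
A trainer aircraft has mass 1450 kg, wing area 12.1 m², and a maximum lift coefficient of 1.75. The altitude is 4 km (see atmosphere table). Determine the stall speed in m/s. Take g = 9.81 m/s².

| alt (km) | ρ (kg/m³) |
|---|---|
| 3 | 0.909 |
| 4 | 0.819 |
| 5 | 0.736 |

At 4 km, from the table: ρ = 0.819 kg/m³.
Stall occurs when L = W at CL,max. W = mg = 1450 × 9.81 = 14220 N.
From L = ½ρV²S·CL,max = W: V_stall = √(2W/(ρSCL,max)) = √(2·14220/(0.819·12.1·1.75))
V_stall = √1640 = 40.5 m/s

V_stall = 40.5 m/s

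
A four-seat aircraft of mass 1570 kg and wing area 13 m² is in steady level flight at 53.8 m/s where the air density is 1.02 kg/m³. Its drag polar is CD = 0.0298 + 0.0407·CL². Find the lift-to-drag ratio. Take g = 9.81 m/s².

L/D = 14.3

In steady level flight, lift balances weight: W = mg = 1570 × 9.81 = 15402 N.
q = ½ρv² = ½ × 1.02 × 53.8² = 1476 Pa.
CL = 2W/(ρv²S) = 2×15402/(1.02×53.8²×13) = 0.8026.
CD = 0.0298 + 0.0407 × 0.8026² = 0.05602.
L/D = CL/CD = 0.8026 / 0.05602 = 14.3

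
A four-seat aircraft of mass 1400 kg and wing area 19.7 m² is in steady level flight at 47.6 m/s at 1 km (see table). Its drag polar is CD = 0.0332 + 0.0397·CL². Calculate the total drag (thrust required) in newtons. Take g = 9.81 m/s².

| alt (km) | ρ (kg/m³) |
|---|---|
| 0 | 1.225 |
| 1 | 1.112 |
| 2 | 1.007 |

D = 1130 N

At 1 km, from the table: ρ = 1.112 kg/m³.
Level flight ⇒ L = W = m·g = 1400 × 9.81 = 13734 N.
q = ½ρv² = ½ × 1.112 × 47.6² = 1260 Pa.
Required CL = L/(qS) = 13734/(1260·19.7) = 0.5534.
CD = 0.0332 + 0.0397 × 0.5534² = 0.04536.
D = q·S·CD = 1260 × 19.7 × 0.04536 = 1126 N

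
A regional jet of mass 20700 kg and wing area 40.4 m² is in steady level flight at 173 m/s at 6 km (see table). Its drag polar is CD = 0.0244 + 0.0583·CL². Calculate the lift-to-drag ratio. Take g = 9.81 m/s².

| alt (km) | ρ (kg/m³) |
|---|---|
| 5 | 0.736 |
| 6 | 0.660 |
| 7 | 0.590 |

At 6 km, from the table: ρ = 0.660 kg/m³.
In steady level flight, lift balances weight: W = mg = 20700 × 9.81 = 2.0307×10^5 N.
Dynamic pressure q = 0.5 × 0.66 × 173² = 9877 Pa.
CL = W/(q·S) = 2.0307×10^5 / (9877 × 40.4) = 0.5089.
CD = 0.0244 + 0.0583 × 0.5089² = 0.0395.
L/D = CL/CD = 0.5089 / 0.0395 = 12.9

L/D = 12.9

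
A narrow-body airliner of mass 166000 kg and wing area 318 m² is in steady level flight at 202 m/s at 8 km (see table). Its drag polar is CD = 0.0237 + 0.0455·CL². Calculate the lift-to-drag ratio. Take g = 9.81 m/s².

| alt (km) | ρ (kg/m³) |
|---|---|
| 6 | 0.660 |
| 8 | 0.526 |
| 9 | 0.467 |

At 8 km, from the table: ρ = 0.526 kg/m³.
Level flight ⇒ L = W = m·g = 166000 × 9.81 = 1.6285×10^6 N.
Dynamic pressure q = 0.5 × 0.526 × 202² = 10730 Pa.
Required CL = L/(qS) = 1.6285×10^6/(10730·318) = 0.4772.
CD = 0.0237 + 0.0455 × 0.4772² = 0.03406.
L/D = CL/CD = 0.4772 / 0.03406 = 14

L/D = 14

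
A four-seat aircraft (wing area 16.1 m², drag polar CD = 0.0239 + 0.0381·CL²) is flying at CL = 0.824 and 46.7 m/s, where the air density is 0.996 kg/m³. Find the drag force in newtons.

CD = 0.0239 + 0.0381 × 0.824² = 0.04977
D = ½ρv²S·CD = ½ × 0.996 × 46.7² × 16.1 × 0.04977 = 870 N

D = 870 N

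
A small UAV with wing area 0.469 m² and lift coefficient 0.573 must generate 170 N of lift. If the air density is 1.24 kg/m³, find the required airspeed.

L = ½ρv²S·CL ⇒ v = √(2L/(ρ·S·CL))
v = √(2 × 170 / (1.24 × 0.469 × 0.573)) = √1020 = 31.9 m/s

v = 31.9 m/s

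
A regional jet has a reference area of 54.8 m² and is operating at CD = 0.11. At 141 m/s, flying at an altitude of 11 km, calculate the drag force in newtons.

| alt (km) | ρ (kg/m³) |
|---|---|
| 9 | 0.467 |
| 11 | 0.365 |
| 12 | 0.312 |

D = 21900 N

At 11 km, from the table: ρ = 0.365 kg/m³.
Dynamic pressure q = ½ρv² = ½ × 0.365 × 141² = 3628 Pa.
D = q·S·CD = 3628 × 54.8 × 0.11 = 21900 N ≈ 21.9 kN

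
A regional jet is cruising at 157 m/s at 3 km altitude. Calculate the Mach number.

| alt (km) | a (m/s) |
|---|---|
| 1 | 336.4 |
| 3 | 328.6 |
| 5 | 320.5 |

At 3 km, from the table: a = 328.6 m/s.
M = v/a = 157 / 328.6 = 0.478

M = 0.478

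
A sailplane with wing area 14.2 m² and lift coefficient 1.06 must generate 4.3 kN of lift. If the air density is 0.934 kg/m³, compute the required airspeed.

v = 24.7 m/s

L = ½ρv²S·CL ⇒ v = √(2L/(ρ·S·CL))
v = √(2 × 4300 / (0.934 × 14.2 × 1.06)) = √611.7 = 24.7 m/s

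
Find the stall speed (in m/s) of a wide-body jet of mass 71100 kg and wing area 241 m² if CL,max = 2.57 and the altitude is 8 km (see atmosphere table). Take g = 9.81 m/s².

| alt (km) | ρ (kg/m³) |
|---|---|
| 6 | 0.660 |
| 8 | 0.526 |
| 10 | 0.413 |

V_stall = 65.4 m/s

At 8 km, from the table: ρ = 0.526 kg/m³.
Weight W = mg = 71100 × 9.81 = 6.975×10^5 N.
From L = ½ρV²S·CL,max = W: V_stall = √(2W/(ρSCL,max)) = √(2·6.975×10^5/(0.526·241·2.57))
V_stall = √4282 = 65.4 m/s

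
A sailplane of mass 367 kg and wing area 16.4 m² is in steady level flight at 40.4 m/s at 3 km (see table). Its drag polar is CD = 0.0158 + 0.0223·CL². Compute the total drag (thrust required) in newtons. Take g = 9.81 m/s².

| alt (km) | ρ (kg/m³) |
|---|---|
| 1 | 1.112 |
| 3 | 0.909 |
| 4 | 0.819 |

D = 216 N

At 3 km, from the table: ρ = 0.909 kg/m³.
In steady level flight, lift balances weight: W = mg = 367 × 9.81 = 3600.3 N.
Dynamic pressure q = 0.5 × 0.909 × 40.4² = 741.8 Pa.
Required CL = L/(qS) = 3600.3/(741.8·16.4) = 0.2959.
CD = 0.0158 + 0.0223 × 0.2959² = 0.01775.
D = q·S·CD = 741.8 × 16.4 × 0.01775 = 216 N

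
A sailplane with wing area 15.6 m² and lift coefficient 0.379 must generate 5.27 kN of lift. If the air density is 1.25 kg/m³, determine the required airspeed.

L = ½ρv²S·CL ⇒ v = √(2L/(ρ·S·CL))
v = √(2 × 5270 / (1.25 × 15.6 × 0.379)) = √1426 = 37.8 m/s

v = 37.8 m/s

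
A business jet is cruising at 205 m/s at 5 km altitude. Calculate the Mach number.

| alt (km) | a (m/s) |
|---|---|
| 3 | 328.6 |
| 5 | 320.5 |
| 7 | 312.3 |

At 5 km, from the table: a = 320.5 m/s.
M = v/a = 205 / 320.5 = 0.64

M = 0.64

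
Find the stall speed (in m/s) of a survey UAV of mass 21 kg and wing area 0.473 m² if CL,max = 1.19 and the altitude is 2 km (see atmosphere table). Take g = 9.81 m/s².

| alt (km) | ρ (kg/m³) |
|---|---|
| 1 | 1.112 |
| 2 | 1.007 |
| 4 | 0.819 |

At 2 km, from the table: ρ = 1.007 kg/m³.
At stall, lift equals weight: L = W = m·g = 21 × 9.81 = 206 N.
V_stall = √(2W/(ρ·S·CL,max)) = √(2 × 206 / (1.007 × 0.473 × 1.19))
V_stall = √726.9 = 27 m/s

V_stall = 27 m/s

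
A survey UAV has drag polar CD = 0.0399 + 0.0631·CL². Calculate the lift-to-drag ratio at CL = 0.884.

L/D = 9.91

CD = 0.0399 + 0.0631 × 0.884² = 0.08921
L/D = CL/CD = 0.884 / 0.08921 = 9.91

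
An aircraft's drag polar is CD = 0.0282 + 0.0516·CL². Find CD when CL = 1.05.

CD = 0.0282 + 0.0516 × 1.05² = 0.0282 + 0.05689 = 0.0851

CD = 0.0851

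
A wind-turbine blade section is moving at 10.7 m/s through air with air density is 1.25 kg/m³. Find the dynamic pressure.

q = ½ρv² = ½ × 1.25 × 10.7² = 71.6 Pa

q = 71.6 Pa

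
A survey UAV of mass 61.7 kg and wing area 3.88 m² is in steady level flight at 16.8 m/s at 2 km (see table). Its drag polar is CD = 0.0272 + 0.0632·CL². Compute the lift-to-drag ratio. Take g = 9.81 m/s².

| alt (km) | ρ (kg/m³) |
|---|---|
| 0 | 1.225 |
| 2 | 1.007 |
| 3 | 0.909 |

L/D = 10.6

At 2 km, from the table: ρ = 1.007 kg/m³.
In steady level flight, lift balances weight: W = mg = 61.7 × 9.81 = 605.28 N.
Dynamic pressure q = 0.5 × 1.007 × 16.8² = 142.1 Pa.
CL = W/(q·S) = 605.28 / (142.1 × 3.88) = 1.098.
CD = 0.0272 + 0.0632 × 1.098² = 0.1034.
L/D = CL/CD = 1.098 / 0.1034 = 10.6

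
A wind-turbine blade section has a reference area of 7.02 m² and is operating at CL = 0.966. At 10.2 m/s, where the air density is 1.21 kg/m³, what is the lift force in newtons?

L = 427 N

Dynamic pressure q = ½ρv² = ½ × 1.21 × 10.2² = 62.94 Pa.
L = q·S·CL = 62.94 × 7.02 × 0.966 = 427 N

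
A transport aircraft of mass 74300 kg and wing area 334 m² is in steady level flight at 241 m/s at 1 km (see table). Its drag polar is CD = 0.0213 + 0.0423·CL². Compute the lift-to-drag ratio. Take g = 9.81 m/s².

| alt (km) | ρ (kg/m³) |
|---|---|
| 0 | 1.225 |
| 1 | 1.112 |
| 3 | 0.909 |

L/D = 3.14

At 1 km, from the table: ρ = 1.112 kg/m³.
In steady level flight, lift balances weight: W = mg = 74300 × 9.81 = 7.2888×10^5 N.
q = ½ρv² = ½ × 1.112 × 241² = 32290 Pa.
Required CL = L/(qS) = 7.2888×10^5/(32290·334) = 0.06758.
CD = 0.0213 + 0.0423 × 0.06758² = 0.02149.
L/D = CL/CD = 0.06758 / 0.02149 = 3.14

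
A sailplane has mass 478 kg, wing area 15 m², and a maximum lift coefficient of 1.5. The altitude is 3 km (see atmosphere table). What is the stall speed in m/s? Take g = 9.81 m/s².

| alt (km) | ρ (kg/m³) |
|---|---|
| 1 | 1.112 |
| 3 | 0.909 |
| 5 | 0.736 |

V_stall = 21.4 m/s

At 3 km, from the table: ρ = 0.909 kg/m³.
Stall occurs when L = W at CL,max. W = mg = 478 × 9.81 = 4689 N.
V_stall = √(2W/(ρ·S·CL,max)) = √(2 × 4689 / (0.909 × 15 × 1.5))
V_stall = √458.5 = 21.4 m/s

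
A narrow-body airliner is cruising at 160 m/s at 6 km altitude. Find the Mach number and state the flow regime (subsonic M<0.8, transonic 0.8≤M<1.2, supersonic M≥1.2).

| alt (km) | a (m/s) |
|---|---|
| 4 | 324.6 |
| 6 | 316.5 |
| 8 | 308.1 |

At 6 km, from the table: a = 316.5 m/s.
M = v/a = 160 / 316.5 = 0.506
M = 0.506 → subsonic.

M = 0.506 (subsonic)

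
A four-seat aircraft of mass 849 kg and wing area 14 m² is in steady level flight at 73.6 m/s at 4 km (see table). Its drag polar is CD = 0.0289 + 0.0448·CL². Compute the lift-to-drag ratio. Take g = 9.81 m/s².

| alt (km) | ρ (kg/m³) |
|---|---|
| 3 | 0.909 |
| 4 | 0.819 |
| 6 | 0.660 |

At 4 km, from the table: ρ = 0.819 kg/m³.
In steady level flight, lift balances weight: W = mg = 849 × 9.81 = 8328.7 N.
q = ½ρv² = ½ × 0.819 × 73.6² = 2218 Pa.
Required CL = L/(qS) = 8328.7/(2218·14) = 0.2682.
CD = 0.0289 + 0.0448 × 0.2682² = 0.03212.
L/D = CL/CD = 0.2682 / 0.03212 = 8.35

L/D = 8.35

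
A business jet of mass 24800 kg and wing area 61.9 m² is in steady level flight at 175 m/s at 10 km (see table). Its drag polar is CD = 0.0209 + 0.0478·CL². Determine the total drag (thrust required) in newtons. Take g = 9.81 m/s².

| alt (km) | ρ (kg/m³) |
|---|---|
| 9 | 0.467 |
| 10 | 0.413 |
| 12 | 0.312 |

D = 15400 N

At 10 km, from the table: ρ = 0.413 kg/m³.
Level flight ⇒ L = W = m·g = 24800 × 9.81 = 2.4329×10^5 N.
q = ½ρv² = ½ × 0.413 × 175² = 6324 Pa.
CL = W/(q·S) = 2.4329×10^5 / (6324 × 61.9) = 0.6215.
CD = 0.0209 + 0.0478 × 0.6215² = 0.03936.
D = q·S·CD = 6324 × 61.9 × 0.03936 = 15410 N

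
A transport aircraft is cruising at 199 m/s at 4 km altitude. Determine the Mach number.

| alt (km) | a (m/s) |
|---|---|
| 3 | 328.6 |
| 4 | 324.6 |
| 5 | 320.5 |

At 4 km, from the table: a = 324.6 m/s.
M = v/a = 199 / 324.6 = 0.613

M = 0.613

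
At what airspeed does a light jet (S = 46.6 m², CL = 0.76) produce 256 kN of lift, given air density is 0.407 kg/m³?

L = ½ρv²S·CL ⇒ v = √(2L/(ρ·S·CL))
v = √(2 × 2.56×10^5 / (0.407 × 46.6 × 0.76)) = √35520 = 188 m/s

v = 188 m/s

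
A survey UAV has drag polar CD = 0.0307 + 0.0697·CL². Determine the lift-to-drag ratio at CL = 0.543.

CD = 0.0307 + 0.0697 × 0.543² = 0.05125
L/D = CL/CD = 0.543 / 0.05125 = 10.6

L/D = 10.6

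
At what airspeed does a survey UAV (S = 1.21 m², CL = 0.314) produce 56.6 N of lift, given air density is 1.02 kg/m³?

L = ½ρv²S·CL ⇒ v = √(2L/(ρ·S·CL))
v = √(2 × 56.6 / (1.02 × 1.21 × 0.314)) = √292.1 = 17.1 m/s

v = 17.1 m/s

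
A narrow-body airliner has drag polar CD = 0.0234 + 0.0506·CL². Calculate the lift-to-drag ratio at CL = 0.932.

L/D = 13.8

CD = 0.0234 + 0.0506 × 0.932² = 0.06735
L/D = CL/CD = 0.932 / 0.06735 = 13.8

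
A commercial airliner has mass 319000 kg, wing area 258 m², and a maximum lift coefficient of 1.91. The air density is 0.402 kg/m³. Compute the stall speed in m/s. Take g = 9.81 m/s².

Weight W = mg = 319000 × 9.81 = 3.129×10^6 N.
V_stall = √(2W/(ρ·S·CL,max)) = √(2 × 3.129×10^6 / (0.402 × 258 × 1.91))
V_stall = √31590 = 178 m/s

V_stall = 178 m/s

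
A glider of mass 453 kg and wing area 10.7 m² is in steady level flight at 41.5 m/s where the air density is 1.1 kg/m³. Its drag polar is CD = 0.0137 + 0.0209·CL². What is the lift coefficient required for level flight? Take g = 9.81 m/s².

CL = 0.438

Level flight ⇒ L = W = m·g = 453 × 9.81 = 4443.9 N.
Dynamic pressure q = 0.5 × 1.1 × 41.5² = 947.2 Pa.
Required CL = L/(qS) = 4443.9/(947.2·10.7) = 0.4385.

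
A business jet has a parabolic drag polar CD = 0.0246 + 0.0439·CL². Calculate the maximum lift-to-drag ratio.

For CD = CD0 + K·CL², (L/D)max occurs at CL* = √(CD0/K) and equals 1/(2√(K·CD0)).
(L/D)max = 1/(2√(0.0439 × 0.0246)) = 1/(2 × 0.03286) = 15.2

(L/D)max = 15.2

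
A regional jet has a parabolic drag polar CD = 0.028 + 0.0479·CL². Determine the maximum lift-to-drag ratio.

For CD = CD0 + K·CL², (L/D)max occurs at CL* = √(CD0/K) and equals 1/(2√(K·CD0)).
(L/D)max = 1/(2√(0.0479 × 0.028)) = 1/(2 × 0.03662) = 13.7

(L/D)max = 13.7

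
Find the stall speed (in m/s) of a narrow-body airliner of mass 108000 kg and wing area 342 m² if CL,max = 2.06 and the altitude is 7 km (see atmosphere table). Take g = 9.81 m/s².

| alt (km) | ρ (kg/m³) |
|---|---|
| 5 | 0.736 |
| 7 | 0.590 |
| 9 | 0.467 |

V_stall = 71.4 m/s

At 7 km, from the table: ρ = 0.590 kg/m³.
At stall, lift equals weight: L = W = m·g = 108000 × 9.81 = 1.059×10^6 N.
V_stall = √(2W/(ρ·S·CL,max)) = √(2 × 1.059×10^6 / (0.59 × 342 × 2.06))
V_stall = √5098 = 71.4 m/s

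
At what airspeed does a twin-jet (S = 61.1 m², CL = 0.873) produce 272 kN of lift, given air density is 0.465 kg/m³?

L = ½ρv²S·CL ⇒ v = √(2L/(ρ·S·CL))
v = √(2 × 2.72×10^5 / (0.465 × 61.1 × 0.873)) = √21930 = 148 m/s

v = 148 m/s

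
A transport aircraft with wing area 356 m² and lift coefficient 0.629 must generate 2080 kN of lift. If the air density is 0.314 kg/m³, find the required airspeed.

L = ½ρv²S·CL ⇒ v = √(2L/(ρ·S·CL))
v = √(2 × 2.08×10^6 / (0.314 × 356 × 0.629)) = √59160 = 243 m/s

v = 243 m/s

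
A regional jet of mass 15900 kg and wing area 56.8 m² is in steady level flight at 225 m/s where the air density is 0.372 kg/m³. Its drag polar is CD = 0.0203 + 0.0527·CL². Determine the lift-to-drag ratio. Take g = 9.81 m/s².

Weight W = mg = 15900 × 9.81 = 1.5598×10^5 N; in level flight L = W.
Dynamic pressure q = 0.5 × 0.372 × 225² = 9416 Pa.
CL = W/(q·S) = 1.5598×10^5 / (9416 × 56.8) = 0.2916.
CD = 0.0203 + 0.0527 × 0.2916² = 0.02478.
L/D = CL/CD = 0.2916 / 0.02478 = 11.8

L/D = 11.8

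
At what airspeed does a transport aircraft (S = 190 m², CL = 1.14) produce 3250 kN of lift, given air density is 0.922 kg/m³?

L = ½ρv²S·CL ⇒ v = √(2L/(ρ·S·CL))
v = √(2 × 3.25×10^6 / (0.922 × 190 × 1.14)) = √32550 = 180 m/s

v = 180 m/s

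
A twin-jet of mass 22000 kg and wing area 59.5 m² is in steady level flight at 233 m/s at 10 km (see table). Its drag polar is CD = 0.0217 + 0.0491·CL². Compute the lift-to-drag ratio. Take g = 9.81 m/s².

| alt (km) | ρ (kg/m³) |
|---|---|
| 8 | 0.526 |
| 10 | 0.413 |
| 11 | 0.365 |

L/D = 12.1

At 10 km, from the table: ρ = 0.413 kg/m³.
Weight W = mg = 22000 × 9.81 = 2.1582×10^5 N; in level flight L = W.
q = ½ρv² = ½ × 0.413 × 233² = 11210 Pa.
CL = W/(q·S) = 2.1582×10^5 / (11210 × 59.5) = 0.3236.
CD = 0.0217 + 0.0491 × 0.3236² = 0.02684.
L/D = CL/CD = 0.3236 / 0.02684 = 12.1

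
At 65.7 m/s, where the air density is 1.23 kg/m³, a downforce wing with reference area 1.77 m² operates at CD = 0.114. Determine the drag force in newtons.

Dynamic pressure q = ½ρv² = ½ × 1.23 × 65.7² = 2655 Pa.
D = q·S·CD = 2655 × 1.77 × 0.114 = 536 N

D = 536 N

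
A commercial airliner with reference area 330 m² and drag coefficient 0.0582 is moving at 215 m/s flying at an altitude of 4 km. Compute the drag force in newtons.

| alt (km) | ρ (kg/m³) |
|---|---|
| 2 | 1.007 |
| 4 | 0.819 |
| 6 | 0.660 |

At 4 km, from the table: ρ = 0.819 kg/m³.
D = ½ρv²S·CD = ½ × 0.819 × 215² × 330 × 0.0582 = 3.64×10^5 N ≈ 364 kN

D = 3.64×10^5 N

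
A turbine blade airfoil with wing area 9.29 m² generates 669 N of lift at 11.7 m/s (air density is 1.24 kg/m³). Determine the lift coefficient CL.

From L = ½ρv²S·CL, rearranging gives CL = 2L/(ρv²S).
CL = 2 × 669 / (1.24 × 11.7² × 9.29) = 0.848

CL = 0.848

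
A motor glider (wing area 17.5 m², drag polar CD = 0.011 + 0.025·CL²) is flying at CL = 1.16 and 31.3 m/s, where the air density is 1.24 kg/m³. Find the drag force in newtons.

CD = 0.011 + 0.025 × 1.16² = 0.04464
D = ½ρv²S·CD = ½ × 1.24 × 31.3² × 17.5 × 0.04464 = 475 N

D = 475 N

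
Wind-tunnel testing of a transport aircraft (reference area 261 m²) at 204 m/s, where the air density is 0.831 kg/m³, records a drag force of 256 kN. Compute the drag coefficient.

From D = ½ρv²S·CD, rearranging gives CD = 2D/(ρv²S).
CD = 2 × 2.56×10^5 / (0.831 × 204² × 261) = 0.0567

CD = 0.0567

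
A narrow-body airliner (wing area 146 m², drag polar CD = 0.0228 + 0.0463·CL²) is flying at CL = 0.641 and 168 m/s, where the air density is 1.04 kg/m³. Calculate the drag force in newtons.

D = 89600 N

CD = 0.0228 + 0.0463 × 0.641² = 0.04182
D = ½ρv²S·CD = ½ × 1.04 × 168² × 146 × 0.04182 = 89600 N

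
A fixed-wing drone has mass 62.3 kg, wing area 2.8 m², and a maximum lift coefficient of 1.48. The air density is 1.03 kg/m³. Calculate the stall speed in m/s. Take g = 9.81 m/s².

V_stall = 16.9 m/s

Stall occurs when L = W at CL,max. W = mg = 62.3 × 9.81 = 611.2 N.
V_stall = √(2W/(ρ·S·CL,max)) = √(2 × 611.2 / (1.03 × 2.8 × 1.48))
V_stall = √286.4 = 16.9 m/s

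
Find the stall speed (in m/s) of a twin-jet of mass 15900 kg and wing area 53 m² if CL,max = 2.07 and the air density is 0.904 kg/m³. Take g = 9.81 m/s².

V_stall = 56.1 m/s

Weight W = mg = 15900 × 9.81 = 1.56×10^5 N.
From L = ½ρV²S·CL,max = W: V_stall = √(2W/(ρSCL,max)) = √(2·1.56×10^5/(0.904·53·2.07))
V_stall = √3145 = 56.1 m/s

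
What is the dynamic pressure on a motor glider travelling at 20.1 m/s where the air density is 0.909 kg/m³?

q = ½ρv² = ½ × 0.909 × 20.1² = 184 Pa

q = 184 Pa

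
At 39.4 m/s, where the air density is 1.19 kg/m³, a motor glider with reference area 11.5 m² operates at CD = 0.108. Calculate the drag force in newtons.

Dynamic pressure q = ½ρv² = ½ × 1.19 × 39.4² = 923.7 Pa.
D = q·S·CD = 923.7 × 11.5 × 0.108 = 1150 N

D = 1150 N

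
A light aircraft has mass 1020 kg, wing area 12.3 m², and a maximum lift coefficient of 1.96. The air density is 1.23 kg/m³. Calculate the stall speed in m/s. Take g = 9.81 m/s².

At stall, lift equals weight: L = W = m·g = 1020 × 9.81 = 10010 N.
V_stall = √(2W/(ρ·S·CL,max)) = √(2 × 10010 / (1.23 × 12.3 × 1.96))
V_stall = √674.9 = 26 m/s

V_stall = 26 m/s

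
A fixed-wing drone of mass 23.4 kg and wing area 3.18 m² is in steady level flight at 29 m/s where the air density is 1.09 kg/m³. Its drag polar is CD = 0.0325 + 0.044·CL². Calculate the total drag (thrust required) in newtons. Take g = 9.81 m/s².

Level flight ⇒ L = W = m·g = 23.4 × 9.81 = 229.55 N.
q = ½ρv² = ½ × 1.09 × 29² = 458.3 Pa.
CL = 2W/(ρv²S) = 2×229.55/(1.09×29²×3.18) = 0.1575.
CD = 0.0325 + 0.044 × 0.1575² = 0.03359.
D = q·S·CD = 458.3 × 3.18 × 0.03359 = 48.96 N

D = 49 N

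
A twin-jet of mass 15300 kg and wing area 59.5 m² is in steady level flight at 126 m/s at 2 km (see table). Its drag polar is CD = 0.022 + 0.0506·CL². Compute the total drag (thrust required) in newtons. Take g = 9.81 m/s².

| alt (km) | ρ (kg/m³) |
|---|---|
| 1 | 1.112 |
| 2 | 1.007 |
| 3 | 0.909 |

At 2 km, from the table: ρ = 1.007 kg/m³.
Level flight ⇒ L = W = m·g = 15300 × 9.81 = 1.5009×10^5 N.
q = ½ρv² = ½ × 1.007 × 126² = 7994 Pa.
Required CL = L/(qS) = 1.5009×10^5/(7994·59.5) = 0.3156.
CD = 0.022 + 0.0506 × 0.3156² = 0.02704.
D = q·S·CD = 7994 × 59.5 × 0.02704 = 12860 N

D = 12900 N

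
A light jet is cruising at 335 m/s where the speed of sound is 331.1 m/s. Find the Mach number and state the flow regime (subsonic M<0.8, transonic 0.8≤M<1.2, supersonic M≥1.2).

M = 1.01 (transonic)

M = v/a = 335 / 331.1 = 1.01
M = 1.01 → transonic.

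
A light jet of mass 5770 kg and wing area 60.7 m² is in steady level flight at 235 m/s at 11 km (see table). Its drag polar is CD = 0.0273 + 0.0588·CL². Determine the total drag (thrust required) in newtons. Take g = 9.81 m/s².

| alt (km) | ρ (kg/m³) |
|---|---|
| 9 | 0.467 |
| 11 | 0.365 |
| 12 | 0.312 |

D = 17000 N

At 11 km, from the table: ρ = 0.365 kg/m³.
In steady level flight, lift balances weight: W = mg = 5770 × 9.81 = 56604 N.
Dynamic pressure q = 0.5 × 0.365 × 235² = 10080 Pa.
Required CL = L/(qS) = 56604/(10080·60.7) = 0.09252.
CD = 0.0273 + 0.0588 × 0.09252² = 0.0278.
D = q·S·CD = 10080 × 60.7 × 0.0278 = 17010 N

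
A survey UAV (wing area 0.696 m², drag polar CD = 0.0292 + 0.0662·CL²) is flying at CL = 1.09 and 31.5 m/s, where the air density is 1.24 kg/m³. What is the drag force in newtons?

D = 46.2 N

CD = 0.0292 + 0.0662 × 1.09² = 0.1079
D = ½ρv²S·CD = ½ × 1.24 × 31.5² × 0.696 × 0.1079 = 46.2 N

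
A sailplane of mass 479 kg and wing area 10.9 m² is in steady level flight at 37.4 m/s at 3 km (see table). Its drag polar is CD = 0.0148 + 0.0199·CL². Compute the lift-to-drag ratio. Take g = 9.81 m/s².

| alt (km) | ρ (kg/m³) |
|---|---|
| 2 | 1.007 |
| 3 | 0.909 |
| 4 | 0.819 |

L/D = 28.3

At 3 km, from the table: ρ = 0.909 kg/m³.
In steady level flight, lift balances weight: W = mg = 479 × 9.81 = 4699 N.
q = ½ρv² = ½ × 0.909 × 37.4² = 635.7 Pa.
CL = 2W/(ρv²S) = 2×4699/(0.909×37.4²×10.9) = 0.6781.
CD = 0.0148 + 0.0199 × 0.6781² = 0.02395.
L/D = CL/CD = 0.6781 / 0.02395 = 28.3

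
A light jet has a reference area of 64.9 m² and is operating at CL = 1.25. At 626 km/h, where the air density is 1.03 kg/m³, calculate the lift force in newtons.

L = 1.26×10^6 N

Convert speed: v = 626 km/h ÷ 3.6 = 173.9 m/s.
L = ½ρv²S·CL = ½ × 1.03 × 173.9² × 64.9 × 1.25 = 1.26×10^6 N ≈ 1260 kN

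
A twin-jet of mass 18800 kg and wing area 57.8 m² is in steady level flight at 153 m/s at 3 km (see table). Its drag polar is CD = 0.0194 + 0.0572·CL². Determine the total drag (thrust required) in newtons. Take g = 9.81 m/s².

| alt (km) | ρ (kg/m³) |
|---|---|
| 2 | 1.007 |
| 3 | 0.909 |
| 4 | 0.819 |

At 3 km, from the table: ρ = 0.909 kg/m³.
Weight W = mg = 18800 × 9.81 = 1.8443×10^5 N; in level flight L = W.
Dynamic pressure q = 0.5 × 0.909 × 153² = 10640 Pa.
CL = 2W/(ρv²S) = 2×1.8443×10^5/(0.909×153²×57.8) = 0.2999.
CD = 0.0194 + 0.0572 × 0.2999² = 0.02454.
D = q·S·CD = 10640 × 57.8 × 0.02454 = 15090 N

D = 15100 N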